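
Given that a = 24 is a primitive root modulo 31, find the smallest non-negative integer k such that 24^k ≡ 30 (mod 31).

15

Successive powers of 24 modulo 31:
  24^0=1  24^1=24  24^2=18  24^3=29  24^4=14  24^5=26
  24^6=4  24^7=3  24^8=10  24^9=23  24^10=25  24^11=11
  24^12=16  24^13=12  24^14=9  24^15=30
So 24^15 ≡ 30 (mod 31), giving k = 15.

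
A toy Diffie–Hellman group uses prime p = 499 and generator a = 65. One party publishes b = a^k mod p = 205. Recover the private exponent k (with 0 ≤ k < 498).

Baby-step giant-step with m = ceil(sqrt(498)) = 23.
Baby table (65^j mod 499 for j=0..22):
  0:1  1:65  2:233  3:175  4:397  5:356  6:186  7:114
  8:424  9:115  10:489  11:348  12:165  13:246  14:22  15:432
  16:136  17:357  18:251  19:347  20:100  21:13  22:346
Giant step factor: 65^(-23) ≡ 442 (mod 499).
Scan 205·442^i mod 499 for i = 0, 1, …:
  i=0: 205   i=1: 291   i=2: 379   i=3: 353
  i=4: 338   i=5: 195   i=6: 362   i=7: 324
  i=8: 494   i=9: 285     …   i=16: 134
  i=17: 346
Match at i=17, j=22: k = 17·23 + 22 = 413.

413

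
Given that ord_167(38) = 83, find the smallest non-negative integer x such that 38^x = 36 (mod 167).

Baby-step giant-step with m = ceil(sqrt(83)) = 10.
Baby table (38^j mod 167 for j=0..9):
  0:1  1:38  2:108  3:96  4:141  5:14  6:31  7:9
  8:8  9:137
Giant step factor: 38^(-10) ≡ 144 (mod 167).
Scan 36·144^i mod 167 for i = 0, 1, …:
  i=0: 36   i=1: 7   i=2: 6   i=3: 29
  i=4: 1
Match at i=4, j=0: x = 4·10 + 0 = 40.

40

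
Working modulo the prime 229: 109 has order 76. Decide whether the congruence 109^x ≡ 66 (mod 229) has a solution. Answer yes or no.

66 ∈ ⟨109⟩ iff 66^76 ≡ 1 (mod 229), since |⟨109⟩| = 76.
66^76 mod 229 = 134.
Since 134 ≠ 1, 66 does not lie in the subgroup.

no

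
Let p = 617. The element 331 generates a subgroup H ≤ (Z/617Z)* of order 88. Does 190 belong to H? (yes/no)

no

190 ∈ ⟨331⟩ iff 190^88 ≡ 1 (mod 617), since |⟨331⟩| = 88.
190^88 mod 617 = 142.
Since 142 ≠ 1, 190 does not lie in the subgroup.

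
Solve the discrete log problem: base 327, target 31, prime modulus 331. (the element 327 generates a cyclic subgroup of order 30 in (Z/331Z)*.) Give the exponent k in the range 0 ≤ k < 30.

20

Successive powers of 327 modulo 331:
  327^0=1  327^1=327  327^2=16  327^3=267  327^4=256  327^5=300
  327^6=124  327^7=166  327^8=329  327^9=8  327^10=299  327^11=128
  327^12=150  327^13=62  327^14=83  327^15=330  327^16=4  327^17=315
  327^18=64  327^19=75  327^20=31
So 327^20 ≡ 31 (mod 331), giving k = 20.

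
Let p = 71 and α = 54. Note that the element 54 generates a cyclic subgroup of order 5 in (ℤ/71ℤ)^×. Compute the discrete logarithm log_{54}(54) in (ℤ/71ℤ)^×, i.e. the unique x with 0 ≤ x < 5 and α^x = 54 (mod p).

1

Successive powers of 54 modulo 71:
  54^0=1  54^1=54
So 54^1 ≡ 54 (mod 71), giving x = 1.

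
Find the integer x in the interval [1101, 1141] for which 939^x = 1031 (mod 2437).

Compute 939^1101 mod 2437 = 1899, then multiply by 939 repeatedly:
  939^1101=1899  939^1102=1714  939^1103=1026  939^1104=799  939^1105=2102
  939^1106=2245  939^1107=50  939^1108=647  939^1109=720  939^1110=1031
Found 1031 at exponent 1110.

1110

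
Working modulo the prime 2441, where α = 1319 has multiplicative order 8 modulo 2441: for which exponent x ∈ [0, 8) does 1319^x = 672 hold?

Successive powers of 1319 modulo 2441:
  1319^0=1  1319^1=1319  1319^2=1769  1319^3=2156  1319^4=2440  1319^5=1122
  1319^6=672
So 1319^6 ≡ 672 (mod 2441), giving x = 6.

6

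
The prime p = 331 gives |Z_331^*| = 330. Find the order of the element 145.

The order of 145 must divide p − 1 = 330 = 2 · 3 · 5 · 11.
Divisors: 1, 2, 3, 5, 6, 10, 11, 15, 22, 30, 33, 55, 66, 110, 165, 330.
Check each in increasing order: 145^1 ≡ 145;  145^2 ≡ 172;  145^3 ≡ 115;  145^5 ≡ 251;  145^6 ≡ 316;  145^10 ≡ 111;  145^11 ≡ 207;  145^15 ≡ 57;  145^22 ≡ 150;  145^30 ≡ 270;  145^33 ≡ 267;  145^55 ≡ 330;  145^66 ≡ 124;  145^110 ≡ 1.
Smallest exponent giving 1 is 110.

110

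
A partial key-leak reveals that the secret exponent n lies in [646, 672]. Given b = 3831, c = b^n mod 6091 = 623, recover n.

665

Compute 3831^646 mod 6091 = 3215, then multiply by 3831 repeatedly:
  3831^646=3215  3831^647=663  3831^648=6  3831^649=4713  3831^650=1779
  3831^651=5611  3831^652=602  3831^653=3864  3831^654=1854  3831^655=568
  3831^656=1521  3831^657=3955  3831^658=3288  3831^659=140  3831^660=332
  3831^661=4964  3831^662=982  3831^663=3895  3831^664=4886  3831^665=623
Found 623 at exponent 665.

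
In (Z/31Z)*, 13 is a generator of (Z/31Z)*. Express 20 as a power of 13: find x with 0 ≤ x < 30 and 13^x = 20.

Successive powers of 13 modulo 31:
  13^0=1  13^1=13  13^2=14  13^3=27  13^4=10  13^5=6
  13^6=16  13^7=22  13^8=7  13^9=29  13^10=5  13^11=3
  13^12=8  13^13=11  13^14=19  13^15=30  13^16=18  13^17=17
  13^18=4  13^19=21  13^20=25  13^21=15  13^22=9  13^23=24
  13^24=2  13^25=26  13^26=28  13^27=23  13^28=20
So 13^28 ≡ 20 (mod 31), giving x = 28.

28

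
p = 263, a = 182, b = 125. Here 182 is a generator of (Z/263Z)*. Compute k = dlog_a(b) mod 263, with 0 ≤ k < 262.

57

Baby-step giant-step with m = ceil(sqrt(262)) = 17.
Baby table (182^j mod 263 for j=0..16):
  0:1  1:182  2:249  3:82  4:196  5:167  6:149  7:29
  8:18  9:120  10:11  11:161  12:109  13:113  14:52  15:259
  16:61
Giant step factor: 182^(-17) ≡ 155 (mod 263).
Scan 125·155^i mod 263 for i = 0, 1, …:
  i=0: 125   i=1: 176   i=2: 191   i=3: 149
Match at i=3, j=6: k = 3·17 + 6 = 57.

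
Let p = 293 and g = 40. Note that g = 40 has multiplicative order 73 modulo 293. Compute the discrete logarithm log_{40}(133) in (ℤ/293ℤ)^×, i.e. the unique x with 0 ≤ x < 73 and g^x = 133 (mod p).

40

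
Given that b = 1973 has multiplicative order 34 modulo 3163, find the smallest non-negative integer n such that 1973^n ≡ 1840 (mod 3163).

Successive powers of 1973 modulo 3163:
  1973^0=1  1973^1=1973  1973^2=2239  1973^3=1999  1973^4=2929  1973^5=116
  1973^6=1132  1973^7=358  1973^8=985  1973^9=1323  1973^10=804  1973^11=1629
  1973^12=409  1973^13=392  1973^14=1644  1973^15=1537  1973^16=2347  1973^17=3162
  1973^18=1190  1973^19=924  1973^20=1164  1973^21=234  1973^22=3047  1973^23=2031
  1973^24=2805  1973^25=2178  1973^26=1840
So 1973^26 ≡ 1840 (mod 3163), giving n = 26.

26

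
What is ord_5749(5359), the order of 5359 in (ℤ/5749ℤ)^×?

1916

The order of 5359 must divide p − 1 = 5748 = 2^2 · 3 · 479.
Divisors: 1, 2, 3, 4, 6, 12, 479, 958, 1437, 1916, 2874, 5748.
Check each in increasing order: 5359^1 ≡ 5359;  5359^2 ≡ 2626;  5359^3 ≡ 4931;  5359^4 ≡ 2825;  5359^6 ≡ 2240;  5359^12 ≡ 4472;  5359^479 ≡ 806;  5359^958 ≡ 5748;  5359^1437 ≡ 4943;  5359^1916 ≡ 1.
Smallest exponent giving 1 is 1916.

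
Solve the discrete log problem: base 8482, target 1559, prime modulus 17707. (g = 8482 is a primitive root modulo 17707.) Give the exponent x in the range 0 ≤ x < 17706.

4470

Baby-step giant-step with m = ceil(sqrt(17706)) = 134.
Baby table (8482^j mod 17707 for j=0..133):
  0:1  1:8482  2:783  3:1281  4:11051  5:11431  6:11917  7:8438
  8:17129  9:2243  10:7808  11:3276  12:4749  13:15300  14:17704  15:9968
  16:15358  17:13864  18:2261  19:1121  20:17370  21:10100  22:1734  23:10978
  24:11990  25:7879  26:3460  27:7221  28:9  29:5510  30:7047  31:11529
  32:10924  33:14344  34:1011  35:5114  36:12505  37:2480  38:17151  39:11777
  40:7327  41:13751  42:17680  43:1177  44:14273  45:827  46:2642  47:10089
  48:14674  49:2365  50:15606  51:10267  52:1668  53:83  54:13433  55:11868
  56:81  57:14176  58:10302  59:15226  60:9781  61:5147  62:9099  63:10612
  64:6303  65:4613  66:12703  67:17458  68:12822  69:17517  70:17464  71:10593
  72:4508  73:7443  74:6071  75:2266  76:8117  77:3578  78:16505  79:3868
  80:15012  81:747  82:14655  83:570  84:729  85:3635  86:4183  87:13085
  88:17201  89:10909  90:11063  91:6973  92:3606  93:6103  94:8085  95:15466
  96:9156  97:15997  98:15520  99:6802  100:5158  101:13866  102:1518  103:2687
  104:2225  105:14495  106:6889  107:17105  108:11159  109:6723  110:7946  111:5130
  112:6561  113:15008  114:2233  115:11523  116:13153  117:9646  118:11032  119:9636
  120:14747  121:1806  122:1937  123:15245  124:11576  125:2317  126:15731  127:8097
  128:11008  129:845  130:13662  131:6476  132:2318  133:6506
Giant step factor: 8482^(-134) ≡ 14032 (mod 17707).
Scan 1559·14032^i mod 17707 for i = 0, 1, …:
  i=0: 1559   i=1: 7743   i=2: 17331   i=3: 654
  i=4: 4702   i=5: 2182   i=6: 2421   i=7: 9446
  i=8: 9377   i=9: 15054     …   i=32: 17014
  i=33: 14674
Match at i=33, j=48: x = 33·134 + 48 = 4470.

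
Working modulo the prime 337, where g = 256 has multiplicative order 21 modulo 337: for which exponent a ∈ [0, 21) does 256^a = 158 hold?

Successive powers of 256 modulo 337:
  256^0=1  256^1=256  256^2=158
So 256^2 ≡ 158 (mod 337), giving a = 2.

2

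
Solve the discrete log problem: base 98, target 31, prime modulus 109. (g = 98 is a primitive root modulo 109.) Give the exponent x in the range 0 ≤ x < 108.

34

Baby-step giant-step with m = ceil(sqrt(108)) = 11.
Baby table (98^j mod 109 for j=0..10):
  0:1  1:98  2:12  3:86  4:35  5:51  6:93  7:67
  8:26  9:41  10:94
Giant step factor: 98^(-11) ≡ 37 (mod 109).
Scan 31·37^i mod 109 for i = 0, 1, …:
  i=0: 31   i=1: 57   i=2: 38   i=3: 98
Match at i=3, j=1: x = 3·11 + 1 = 34.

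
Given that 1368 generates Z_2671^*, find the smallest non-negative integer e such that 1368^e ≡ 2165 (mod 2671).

2065

Baby-step giant-step with m = ceil(sqrt(2670)) = 52.
Baby table (1368^j mod 2671 for j=0..51):
  0:1  1:1368  2:1724  3:2610  4:2024  5:1676  6:1050  7:2073
  8:1933  9:54  10:1755  11:2282  12:2048  13:2456  14:2361  15:609
  16:2431  17:213  18:245  19:1285  20:362  21:1081  22:1745  23:1957
  24:834  25:395  26:818  27:2546  28:2615  29:851  30:2283  31:745
  32:1509  33:2300  34:2633  35:1436  36:1263  37:2318  38:547  39:416
  40:165  41:1356  42:1334  43:619  44:85  45:1427  46:2306  47:157
  48:1096  49:897  50:1107  51:2590
Giant step factor: 1368^(-52) ≡ 1561 (mod 2671).
Scan 2165·1561^i mod 2671 for i = 0, 1, …:
  i=0: 2165   i=1: 750   i=2: 852   i=3: 2485
  i=4: 793   i=5: 1200   i=6: 829   i=7: 1305
  i=8: 1803   i=9: 1920     …   i=38: 1100
  i=39: 2318
Match at i=39, j=37: e = 39·52 + 37 = 2065.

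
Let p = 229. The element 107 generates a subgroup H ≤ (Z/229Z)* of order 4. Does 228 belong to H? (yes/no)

yes

228 ∈ ⟨107⟩ iff 228^4 ≡ 1 (mod 229), since |⟨107⟩| = 4.
228^4 mod 229 = 1.
Since 1 = 1, 228 lies in the subgroup.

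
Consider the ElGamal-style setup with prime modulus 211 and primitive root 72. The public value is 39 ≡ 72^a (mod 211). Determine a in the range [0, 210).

113

Baby-step giant-step with m = ceil(sqrt(210)) = 15.
Baby table (72^j mod 211 for j=0..14):
  0:1  1:72  2:120  3:200  4:52  5:157  6:121  7:61
  8:172  9:146  10:173  11:7  12:82  13:207  14:134
Giant step factor: 72^(-15) ≡ 40 (mod 211).
Scan 39·40^i mod 211 for i = 0, 1, …:
  i=0: 39   i=1: 83   i=2: 155   i=3: 81
  i=4: 75   i=5: 46   i=6: 152   i=7: 172
Match at i=7, j=8: a = 7·15 + 8 = 113.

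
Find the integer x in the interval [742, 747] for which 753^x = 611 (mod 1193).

746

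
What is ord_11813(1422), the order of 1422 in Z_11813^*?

11812

The order of 1422 must divide p − 1 = 11812 = 2^2 · 2953.
Divisors: 1, 2, 4, 2953, 5906, 11812.
Check each in increasing order: 1422^1 ≡ 1422;  1422^2 ≡ 2061;  1422^4 ≡ 6854;  1422^2953 ≡ 8799;  1422^5906 ≡ 11812;  1422^11812 ≡ 1.
Smallest exponent giving 1 is 11812.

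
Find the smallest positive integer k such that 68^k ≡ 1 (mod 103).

51

The order of 68 must divide p − 1 = 102 = 2 · 3 · 17.
Divisors: 1, 2, 3, 6, 17, 34, 51, 102.
Check each in increasing order: 68^1 ≡ 68;  68^2 ≡ 92;  68^3 ≡ 76;  68^6 ≡ 8;  68^17 ≡ 56;  68^34 ≡ 46;  68^51 ≡ 1.
Smallest exponent giving 1 is 51.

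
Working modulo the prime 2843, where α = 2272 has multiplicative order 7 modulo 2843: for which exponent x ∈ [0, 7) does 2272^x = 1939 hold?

2

Successive powers of 2272 modulo 2843:
  2272^0=1  2272^1=2272  2272^2=1939
So 2272^2 ≡ 1939 (mod 2843), giving x = 2.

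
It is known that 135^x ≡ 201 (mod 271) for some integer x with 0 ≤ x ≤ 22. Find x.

11

Compute 135^0 mod 271 = 1, then multiply by 135 repeatedly:
  135^0=1  135^1=135  135^2=68  135^3=237  135^4=17
  135^5=127  135^6=72  135^7=235  135^8=18  135^9=262
  135^10=140  135^11=201
Found 201 at exponent 11.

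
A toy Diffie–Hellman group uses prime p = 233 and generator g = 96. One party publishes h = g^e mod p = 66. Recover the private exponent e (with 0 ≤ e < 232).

110

Baby-step giant-step with m = ceil(sqrt(232)) = 16.
Baby table (96^j mod 233 for j=0..15):
  0:1  1:96  2:129  3:35  4:98  5:88  6:60  7:168
  8:51  9:3  10:55  11:154  12:105  13:61  14:31  15:180
Giant step factor: 96^(-16) ≡ 92 (mod 233).
Scan 66·92^i mod 233 for i = 0, 1, …:
  i=0: 66   i=1: 14   i=2: 123   i=3: 132
  i=4: 28   i=5: 13   i=6: 31
Match at i=6, j=14: e = 6·16 + 14 = 110.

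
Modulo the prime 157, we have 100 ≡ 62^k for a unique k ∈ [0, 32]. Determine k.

Compute 62^0 mod 157 = 1, then multiply by 62 repeatedly:
  62^0=1  62^1=62  62^2=76  62^3=2  62^4=124
  62^5=152  62^6=4  62^7=91  62^8=147  62^9=8
  62^10=25  62^11=137  62^12=16  62^13=50  62^14=117
  62^15=32  62^16=100
Found 100 at exponent 16.

16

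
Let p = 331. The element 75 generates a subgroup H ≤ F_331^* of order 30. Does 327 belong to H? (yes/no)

yes

327 ∈ ⟨75⟩ iff 327^30 ≡ 1 (mod 331), since |⟨75⟩| = 30.
327^30 mod 331 = 1.
Since 1 = 1, 327 lies in the subgroup.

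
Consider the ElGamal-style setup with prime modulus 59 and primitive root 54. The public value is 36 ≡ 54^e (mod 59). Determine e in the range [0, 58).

46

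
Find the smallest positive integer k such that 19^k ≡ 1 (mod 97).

32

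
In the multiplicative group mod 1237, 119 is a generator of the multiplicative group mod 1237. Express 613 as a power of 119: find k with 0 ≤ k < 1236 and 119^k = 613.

Baby-step giant-step with m = ceil(sqrt(1236)) = 36.
Baby table (119^j mod 1237 for j=0..35):
  0:1  1:119  2:554  3:365  4:140  5:579  6:866  7:383
  8:1045  9:655  10:14  11:429  12:334  13:162  14:723  15:684
  16:991  17:414  18:1023  19:511  20:196  21:1058  22:965  23:1031
  24:226  25:917  26:267  27:848  28:715  29:969  30:270  31:1205
  32:1140  33:827  34:690  35:468
Giant step factor: 119^(-36) ≡ 504 (mod 1237).
Scan 613·504^i mod 1237 for i = 0, 1, …:
  i=0: 613   i=1: 939   i=2: 722   i=3: 210
  i=4: 695   i=5: 209   i=6: 191   i=7: 1015
  i=8: 679   i=9: 804     …   i=14: 373
  i=15: 1205
Match at i=15, j=31: k = 15·36 + 31 = 571.

571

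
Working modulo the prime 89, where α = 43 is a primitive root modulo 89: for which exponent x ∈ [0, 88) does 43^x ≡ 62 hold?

Baby-step giant-step with m = ceil(sqrt(88)) = 10.
Baby table (43^j mod 89 for j=0..9):
  0:1  1:43  2:69  3:30  4:44  5:23  6:10  7:74
  8:67  9:33
Giant step factor: 43^(-10) ≡ 71 (mod 89).
Scan 62·71^i mod 89 for i = 0, 1, …:
  i=0: 62   i=1: 41   i=2: 63   i=3: 23
Match at i=3, j=5: x = 3·10 + 5 = 35.

35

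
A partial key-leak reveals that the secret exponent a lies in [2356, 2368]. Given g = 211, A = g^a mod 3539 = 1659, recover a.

Compute 211^2356 mod 3539 = 405, then multiply by 211 repeatedly:
  211^2356=405  211^2357=519  211^2358=3339  211^2359=268  211^2360=3463
  211^2361=1659
Found 1659 at exponent 2361.

2361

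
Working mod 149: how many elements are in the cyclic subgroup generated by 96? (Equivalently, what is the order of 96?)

37

The order of 96 must divide p − 1 = 148 = 2^2 · 37.
Divisors: 1, 2, 4, 37, 74, 148.
Check each in increasing order: 96^1 ≡ 96;  96^2 ≡ 127;  96^4 ≡ 37;  96^37 ≡ 1.
Smallest exponent giving 1 is 37.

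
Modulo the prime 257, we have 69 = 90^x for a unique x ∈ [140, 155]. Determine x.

Compute 90^140 mod 257 = 117, then multiply by 90 repeatedly:
  90^140=117  90^141=250  90^142=141  90^143=97  90^144=249
  90^145=51  90^146=221  90^147=101  90^148=95  90^149=69
Found 69 at exponent 149.

149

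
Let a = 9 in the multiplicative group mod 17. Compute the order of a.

The order of 9 must divide p − 1 = 16 = 2^4.
Divisors: 1, 2, 4, 8, 16.
Check each in increasing order: 9^1 ≡ 9;  9^2 ≡ 13;  9^4 ≡ 16;  9^8 ≡ 1.
Smallest exponent giving 1 is 8.

8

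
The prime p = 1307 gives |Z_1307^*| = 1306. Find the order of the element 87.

The order of 87 must divide p − 1 = 1306 = 2 · 653.
Divisors: 1, 2, 653, 1306.
Check each in increasing order: 87^1 ≡ 87;  87^2 ≡ 1034;  87^653 ≡ 1306;  87^1306 ≡ 1.
Smallest exponent giving 1 is 1306.

1306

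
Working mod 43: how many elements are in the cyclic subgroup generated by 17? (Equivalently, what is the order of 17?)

21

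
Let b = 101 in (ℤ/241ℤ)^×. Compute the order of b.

80

The order of 101 must divide p − 1 = 240 = 2^4 · 3 · 5.
Divisors: 1, 2, 3, 4, 5, 6, 8, 10, 12, 15, 16, 20, 24, 30, 40, 48, 60, 80, 120, 240.
Check each in increasing order: 101^1 ≡ 101;  101^2 ≡ 79;  101^3 ≡ 26;  101^4 ≡ 216;  101^5 ≡ 126;  101^6 ≡ 194;  101^8 ≡ 143;  101^10 ≡ 211;  101^12 ≡ 40;  101^15 ≡ 76;  101^16 ≡ 205;  101^20 ≡ 177;  101^24 ≡ 154;  101^30 ≡ 233;  101^40 ≡ 240;  101^48 ≡ 98;  101^60 ≡ 64;  101^80 ≡ 1.
Smallest exponent giving 1 is 80.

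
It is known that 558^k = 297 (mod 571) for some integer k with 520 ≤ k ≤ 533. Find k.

523

Compute 558^520 mod 571 = 220, then multiply by 558 repeatedly:
  558^520=220  558^521=566  558^522=65  558^523=297
Found 297 at exponent 523.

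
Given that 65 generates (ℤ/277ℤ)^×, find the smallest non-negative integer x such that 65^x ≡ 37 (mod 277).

165

Baby-step giant-step with m = ceil(sqrt(276)) = 17.
Baby table (65^j mod 277 for j=0..16):
  0:1  1:65  2:70  3:118  4:191  5:227  6:74  7:101
  8:194  9:145  10:7  11:178  12:213  13:272  14:229  15:204
  16:241
Giant step factor: 65^(-17) ≡ 172 (mod 277).
Scan 37·172^i mod 277 for i = 0, 1, …:
  i=0: 37   i=1: 270   i=2: 181   i=3: 108
  i=4: 17   i=5: 154   i=6: 173   i=7: 117
  i=8: 180   i=9: 213
Match at i=9, j=12: x = 9·17 + 12 = 165.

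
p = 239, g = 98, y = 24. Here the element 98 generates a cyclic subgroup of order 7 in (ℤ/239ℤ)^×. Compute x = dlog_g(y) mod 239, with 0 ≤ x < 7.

4

Successive powers of 98 modulo 239:
  98^0=1  98^1=98  98^2=44  98^3=10  98^4=24
So 98^4 ≡ 24 (mod 239), giving x = 4.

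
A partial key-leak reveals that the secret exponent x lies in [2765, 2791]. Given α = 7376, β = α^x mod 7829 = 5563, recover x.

2766

Compute 7376^2765 mod 7829 = 800, then multiply by 7376 repeatedly:
  7376^2765=800  7376^2766=5563
Found 5563 at exponent 2766.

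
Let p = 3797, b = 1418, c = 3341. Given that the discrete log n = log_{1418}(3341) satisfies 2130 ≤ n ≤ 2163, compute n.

Compute 1418^2130 mod 3797 = 199, then multiply by 1418 repeatedly:
  1418^2130=199  1418^2131=1204  1418^2132=2419  1418^2133=1451  1418^2134=3341
Found 3341 at exponent 2134.

2134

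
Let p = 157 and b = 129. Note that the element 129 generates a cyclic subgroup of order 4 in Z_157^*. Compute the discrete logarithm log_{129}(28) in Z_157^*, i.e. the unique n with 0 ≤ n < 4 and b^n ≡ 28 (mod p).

3

Successive powers of 129 modulo 157:
  129^0=1  129^1=129  129^2=156  129^3=28
So 129^3 ≡ 28 (mod 157), giving n = 3.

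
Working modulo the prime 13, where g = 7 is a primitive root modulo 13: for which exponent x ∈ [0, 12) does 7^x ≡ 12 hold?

Successive powers of 7 modulo 13:
  7^0=1  7^1=7  7^2=10  7^3=5  7^4=9  7^5=11
  7^6=12
So 7^6 ≡ 12 (mod 13), giving x = 6.

6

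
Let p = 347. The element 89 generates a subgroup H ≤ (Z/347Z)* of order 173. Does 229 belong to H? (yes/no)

yes

229 ∈ ⟨89⟩ iff 229^173 ≡ 1 (mod 347), since |⟨89⟩| = 173.
229^173 mod 347 = 1.
Since 1 = 1, 229 lies in the subgroup.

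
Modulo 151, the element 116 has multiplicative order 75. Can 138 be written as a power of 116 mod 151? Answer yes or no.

yes

138 ∈ ⟨116⟩ iff 138^75 ≡ 1 (mod 151), since |⟨116⟩| = 75.
138^75 mod 151 = 1.
Since 1 = 1, 138 lies in the subgroup.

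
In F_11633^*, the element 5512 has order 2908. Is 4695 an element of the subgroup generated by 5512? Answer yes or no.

no

4695 ∈ ⟨5512⟩ iff 4695^2908 ≡ 1 (mod 11633), since |⟨5512⟩| = 2908.
4695^2908 mod 11633 = 11632.
Since 11632 ≠ 1, 4695 does not lie in the subgroup.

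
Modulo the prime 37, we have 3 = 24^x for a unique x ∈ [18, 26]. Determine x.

22

Compute 24^18 mod 37 = 36, then multiply by 24 repeatedly:
  24^18=36  24^19=13  24^20=16  24^21=14  24^22=3
Found 3 at exponent 22.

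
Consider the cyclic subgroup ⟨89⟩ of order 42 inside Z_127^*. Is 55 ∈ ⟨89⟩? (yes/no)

no

55 ∈ ⟨89⟩ iff 55^42 ≡ 1 (mod 127), since |⟨89⟩| = 42.
55^42 mod 127 = 19.
Since 19 ≠ 1, 55 does not lie in the subgroup.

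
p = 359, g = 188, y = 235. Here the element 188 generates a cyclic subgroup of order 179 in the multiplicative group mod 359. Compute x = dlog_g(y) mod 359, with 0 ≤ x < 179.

Successive powers of 188 modulo 359:
  188^0=1  188^1=188  188^2=162  188^3=300  188^4=37  188^5=135
  188^6=250  188^7=330  188^8=292  188^9=328  188^10=275  188^11=4
  188^12=34  188^13=289  188^14=123  188^15=148  188^16=181  188^17=282
  188^18=243  188^19=91  188^20=235
So 188^20 ≡ 235 (mod 359), giving x = 20.

20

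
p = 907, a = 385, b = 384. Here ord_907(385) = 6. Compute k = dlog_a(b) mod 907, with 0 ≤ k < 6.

Successive powers of 385 modulo 907:
  385^0=1  385^1=385  385^2=384
So 385^2 ≡ 384 (mod 907), giving k = 2.

2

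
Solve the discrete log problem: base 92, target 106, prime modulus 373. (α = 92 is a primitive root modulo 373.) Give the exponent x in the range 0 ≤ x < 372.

118

Baby-step giant-step with m = ceil(sqrt(372)) = 20.
Baby table (92^j mod 373 for j=0..19):
  0:1  1:92  2:258  3:237  4:170  5:347  6:219  7:6
  8:179  9:56  10:303  11:274  12:217  13:195  14:36  15:328
  16:336  17:326  18:152  19:183
Giant step factor: 92^(-20) ≡ 256 (mod 373).
Scan 106·256^i mod 373 for i = 0, 1, …:
  i=0: 106   i=1: 280   i=2: 64   i=3: 345
  i=4: 292   i=5: 152
Match at i=5, j=18: x = 5·20 + 18 = 118.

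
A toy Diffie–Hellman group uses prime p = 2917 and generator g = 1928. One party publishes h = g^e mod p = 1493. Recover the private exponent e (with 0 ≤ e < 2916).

352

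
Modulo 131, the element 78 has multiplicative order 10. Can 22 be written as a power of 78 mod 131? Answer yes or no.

⟨78⟩ has order 10; its elements mod 131 are {1, 42, 53, 58, 61, 70, 73, 78, 89, 130}.
22 is not in this set.

no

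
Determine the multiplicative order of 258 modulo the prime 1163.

The order of 258 must divide p − 1 = 1162 = 2 · 7 · 83.
Divisors: 1, 2, 7, 14, 83, 166, 581, 1162.
Check each in increasing order: 258^1 ≡ 258;  258^2 ≡ 273;  258^7 ≡ 636;  258^14 ≡ 935;  258^83 ≡ 1119;  258^166 ≡ 773;  258^581 ≡ 1162;  258^1162 ≡ 1.
Smallest exponent giving 1 is 1162.

1162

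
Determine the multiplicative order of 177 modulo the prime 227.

113

The order of 177 must divide p − 1 = 226 = 2 · 113.
Divisors: 1, 2, 113, 226.
Check each in increasing order: 177^1 ≡ 177;  177^2 ≡ 3;  177^113 ≡ 1.
Smallest exponent giving 1 is 113.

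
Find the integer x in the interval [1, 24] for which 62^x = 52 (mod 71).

3

Compute 62^1 mod 71 = 62, then multiply by 62 repeatedly:
  62^1=62  62^2=10  62^3=52
Found 52 at exponent 3.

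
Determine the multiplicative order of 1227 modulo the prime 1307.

653

The order of 1227 must divide p − 1 = 1306 = 2 · 653.
Divisors: 1, 2, 653, 1306.
Check each in increasing order: 1227^1 ≡ 1227;  1227^2 ≡ 1172;  1227^653 ≡ 1.
Smallest exponent giving 1 is 653.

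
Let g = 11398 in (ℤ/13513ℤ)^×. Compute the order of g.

13512

The order of 11398 must divide p − 1 = 13512 = 2^3 · 3 · 563.
Divisors: 1, 2, 3, 4, 6, 8, 12, 24, 563, 1126, 1689, 2252, 3378, 4504, 6756, 13512.
Check each in increasing order: 11398^1 ≡ 11398;  11398^2 ≡ 422;  11398^3 ≡ 12841;  11398^4 ≡ 2415;  11398^6 ≡ 5655;  11398^8 ≡ 8122;  11398^12 ≡ 7267;  11398^24 ≡ 485;  11398^563 ≡ 2383;  11398^1126 ≡ 3229;  11398^1689 ≡ 5810;  11398^2252 ≡ 7918;  11398^3378 ≡ 626;  11398^4504 ≡ 7917;  11398^6756 ≡ 13512;  11398^13512 ≡ 1.
Smallest exponent giving 1 is 13512.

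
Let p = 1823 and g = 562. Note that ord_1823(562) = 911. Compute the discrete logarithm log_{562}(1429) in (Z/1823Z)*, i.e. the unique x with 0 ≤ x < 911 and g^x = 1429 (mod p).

713

Baby-step giant-step with m = ceil(sqrt(911)) = 31.
Baby table (562^j mod 1823 for j=0..30):
  0:1  1:562  2:465  3:641  4:1111  5:916  6:706  7:1181
  8:150  9:442  10:476  11:1354  12:757  13:675  14:166  15:319
  16:624  17:672  18:303  19:747  20:524  21:985  22:1201  23:452
  24:627  25:535  26:1698  27:847  28:211  29:87  30:1496
Giant step factor: 562^(-31) ≡ 444 (mod 1823).
Scan 1429·444^i mod 1823 for i = 0, 1, …:
  i=0: 1429   i=1: 72   i=2: 977   i=3: 1737
  i=4: 99   i=5: 204   i=6: 1249   i=7: 364
  i=8: 1192   i=9: 578     …   i=22: 349
  i=23: 1
Match at i=23, j=0: x = 23·31 + 0 = 713.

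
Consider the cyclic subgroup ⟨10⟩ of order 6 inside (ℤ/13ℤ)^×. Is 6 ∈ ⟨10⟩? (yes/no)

no

⟨10⟩ has order 6; its elements mod 13 are {1, 3, 4, 9, 10, 12}.
6 is not in this set.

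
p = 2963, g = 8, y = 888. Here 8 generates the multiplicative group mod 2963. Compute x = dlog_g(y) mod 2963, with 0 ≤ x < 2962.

2035

Baby-step giant-step with m = ceil(sqrt(2962)) = 55.
Baby table (8^j mod 2963 for j=0..54):
  0:1  1:8  2:64  3:512  4:1133  5:175  6:1400  7:2311
  8:710  9:2717  10:995  11:2034  12:1457  13:2767  14:1395  15:2271
  16:390  17:157  18:1256  19:1159  20:383  21:101  22:808  23:538
  24:1341  25:1839  26:2860  27:2139  28:2297  29:598  30:1821  31:2716
  32:987  33:1970  34:945  35:1634  36:1220  37:871  38:1042  39:2410
  40:1502  41:164  42:1312  43:1607  44:1004  45:2106  46:2033  47:1449
  48:2703  49:883  50:1138  51:215  52:1720  53:1908  54:449
Giant step factor: 8^(-55) ≡ 928 (mod 2963).
Scan 888·928^i mod 2963 for i = 0, 1, …:
  i=0: 888   i=1: 350   i=2: 1833   i=3: 262
  i=4: 170   i=5: 721   i=6: 2413   i=7: 2199
  i=8: 2128   i=9: 1426     …   i=36: 629
  i=37: 1
Match at i=37, j=0: x = 37·55 + 0 = 2035.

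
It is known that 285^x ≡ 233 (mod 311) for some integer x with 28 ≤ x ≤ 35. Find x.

Compute 285^28 mod 311 = 8, then multiply by 285 repeatedly:
  285^28=8  285^29=103  285^30=121  285^31=275  285^32=3
  285^33=233
Found 233 at exponent 33.

33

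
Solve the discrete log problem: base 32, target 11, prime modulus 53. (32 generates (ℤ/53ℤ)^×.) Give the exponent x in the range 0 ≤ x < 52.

Successive powers of 32 modulo 53:
  32^0=1  32^1=32  32^2=17  32^3=14  32^4=24  32^5=26
  32^6=37  32^7=18  32^8=46  32^9=41  32^10=40  32^11=8
  32^12=44  32^13=30  32^14=6  32^15=33  32^16=49  32^17=31
  32^18=38  32^19=50  32^20=10  32^21=2  32^22=11
So 32^22 ≡ 11 (mod 53), giving x = 22.

22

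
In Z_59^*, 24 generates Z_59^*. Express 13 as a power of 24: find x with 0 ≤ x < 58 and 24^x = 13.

49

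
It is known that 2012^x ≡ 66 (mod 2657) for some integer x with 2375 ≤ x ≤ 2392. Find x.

Compute 2012^2375 mod 2657 = 1070, then multiply by 2012 repeatedly:
  2012^2375=1070  2012^2376=670  2012^2377=941  2012^2378=1508  2012^2379=2459
  2012^2380=174  2012^2381=2021  2012^2382=1042  2012^2383=131  2012^2384=529
  2012^2385=1548  2012^2386=572  2012^2387=383  2012^2388=66
Found 66 at exponent 2388.

2388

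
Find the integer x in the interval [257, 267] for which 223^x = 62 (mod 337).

Compute 223^257 mod 337 = 109, then multiply by 223 repeatedly:
  223^257=109  223^258=43  223^259=153  223^260=82  223^261=88
  223^262=78  223^263=207  223^264=329  223^265=238  223^266=165
  223^267=62
Found 62 at exponent 267.

267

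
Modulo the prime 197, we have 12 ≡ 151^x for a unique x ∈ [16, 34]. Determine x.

Compute 151^16 mod 197 = 182, then multiply by 151 repeatedly:
  151^16=182  151^17=99  151^18=174  151^19=73  151^20=188
  151^21=20  151^22=65  151^23=162  151^24=34  151^25=12
Found 12 at exponent 25.

25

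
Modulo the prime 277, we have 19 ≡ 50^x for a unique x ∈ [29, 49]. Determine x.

Compute 50^29 mod 277 = 101, then multiply by 50 repeatedly:
  50^29=101  50^30=64  50^31=153  50^32=171  50^33=240
  50^34=89  50^35=18  50^36=69  50^37=126  50^38=206
  50^39=51  50^40=57  50^41=80  50^42=122  50^43=6
  50^44=23  50^45=42  50^46=161  50^47=17  50^48=19
Found 19 at exponent 48.

48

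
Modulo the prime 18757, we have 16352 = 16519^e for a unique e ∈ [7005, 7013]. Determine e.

Compute 16519^7005 mod 18757 = 13036, then multiply by 16519 repeatedly:
  16519^7005=13036  16519^7006=11324  16519^7007=16352
Found 16352 at exponent 7007.

7007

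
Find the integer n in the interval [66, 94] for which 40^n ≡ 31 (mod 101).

92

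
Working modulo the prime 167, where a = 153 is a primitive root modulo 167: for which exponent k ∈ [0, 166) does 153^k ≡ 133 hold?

144

Baby-step giant-step with m = ceil(sqrt(166)) = 13.
Baby table (153^j mod 167 for j=0..12):
  0:1  1:153  2:29  3:95  4:6  5:83  6:7  7:69
  8:36  9:164  10:42  11:80  12:49
Giant step factor: 153^(-13) ≡ 102 (mod 167).
Scan 133·102^i mod 167 for i = 0, 1, …:
  i=0: 133   i=1: 39   i=2: 137   i=3: 113
  i=4: 3   i=5: 139   i=6: 150   i=7: 103
  i=8: 152   i=9: 140   i=10: 85   i=11: 153
Match at i=11, j=1: k = 11·13 + 1 = 144.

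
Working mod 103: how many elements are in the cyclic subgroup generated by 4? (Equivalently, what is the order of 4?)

51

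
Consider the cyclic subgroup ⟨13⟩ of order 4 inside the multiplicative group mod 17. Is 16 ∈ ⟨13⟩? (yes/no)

yes

16 ∈ ⟨13⟩ iff 16^4 ≡ 1 (mod 17), since |⟨13⟩| = 4.
16^4 mod 17 = 1.
Since 1 = 1, 16 lies in the subgroup.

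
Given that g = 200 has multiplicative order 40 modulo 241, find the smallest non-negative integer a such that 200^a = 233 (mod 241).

15

Successive powers of 200 modulo 241:
  200^0=1  200^1=200  200^2=235  200^3=5  200^4=36  200^5=211
  200^6=25  200^7=180  200^8=91  200^9=125  200^10=177  200^11=214
  200^12=143  200^13=162  200^14=106  200^15=233
So 200^15 ≡ 233 (mod 241), giving a = 15.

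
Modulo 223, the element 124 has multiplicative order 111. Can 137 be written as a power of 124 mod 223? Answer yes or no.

137 ∈ ⟨124⟩ iff 137^111 ≡ 1 (mod 223), since |⟨124⟩| = 111.
137^111 mod 223 = 222.
Since 222 ≠ 1, 137 does not lie in the subgroup.

no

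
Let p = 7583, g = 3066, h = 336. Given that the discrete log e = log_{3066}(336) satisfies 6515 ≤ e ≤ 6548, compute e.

6525

Compute 3066^6515 mod 7583 = 1504, then multiply by 3066 repeatedly:
  3066^6515=1504  3066^6516=800  3066^6517=3491  3066^6518=3793  3066^6519=4599
  3066^6520=3737  3066^6521=7312  3066^6522=3244  3066^6523=4791  3066^6524=935
  3066^6525=336
Found 336 at exponent 6525.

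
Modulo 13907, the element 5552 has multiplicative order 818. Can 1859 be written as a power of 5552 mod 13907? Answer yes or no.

1859 ∈ ⟨5552⟩ iff 1859^818 ≡ 1 (mod 13907), since |⟨5552⟩| = 818.
1859^818 mod 13907 = 4782.
Since 4782 ≠ 1, 1859 does not lie in the subgroup.

no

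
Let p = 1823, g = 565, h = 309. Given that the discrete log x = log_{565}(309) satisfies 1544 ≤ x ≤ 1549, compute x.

1549

Compute 565^1544 mod 1823 = 1221, then multiply by 565 repeatedly:
  565^1544=1221  565^1545=771  565^1546=1741  565^1547=1068  565^1548=7
  565^1549=309
Found 309 at exponent 1549.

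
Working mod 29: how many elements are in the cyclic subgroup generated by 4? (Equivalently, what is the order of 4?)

14

The order of 4 must divide p − 1 = 28 = 2^2 · 7.
Divisors: 1, 2, 4, 7, 14, 28.
Check each in increasing order: 4^1 ≡ 4;  4^2 ≡ 16;  4^4 ≡ 24;  4^7 ≡ 28;  4^14 ≡ 1.
Smallest exponent giving 1 is 14.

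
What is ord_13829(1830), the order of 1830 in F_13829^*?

The order of 1830 must divide p − 1 = 13828 = 2^2 · 3457.
Divisors: 1, 2, 4, 3457, 6914, 13828.
Check each in increasing order: 1830^1 ≡ 1830;  1830^2 ≡ 2282;  1830^4 ≡ 7820;  1830^3457 ≡ 13405;  1830^6914 ≡ 13828;  1830^13828 ≡ 1.
Smallest exponent giving 1 is 13828.

13828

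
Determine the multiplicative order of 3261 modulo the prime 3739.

The order of 3261 must divide p − 1 = 3738 = 2 · 3 · 7 · 89.
Divisors: 1, 2, 3, 6, 7, 14, 21, 42, 89, 178, 267, 534, 623, 1246, 1869, 3738.
Check each in increasing order: 3261^1 ≡ 3261;  3261^2 ≡ 405;  3261^3 ≡ 838;  3261^6 ≡ 3051;  3261^7 ≡ 3571;  3261^14 ≡ 2051;  3261^21 ≡ 3159;  3261^42 ≡ 3629;  3261^89 ≡ 520;  3261^178 ≡ 1192;  3261^267 ≡ 2905;  3261^534 ≡ 102;  3261^623 ≡ 694;  3261^1246 ≡ 3044;  3261^1869 ≡ 1.
Smallest exponent giving 1 is 1869.

1869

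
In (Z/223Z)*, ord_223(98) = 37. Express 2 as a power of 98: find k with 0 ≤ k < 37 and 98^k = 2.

4

Successive powers of 98 modulo 223:
  98^0=1  98^1=98  98^2=15  98^3=132  98^4=2
So 98^4 ≡ 2 (mod 223), giving k = 4.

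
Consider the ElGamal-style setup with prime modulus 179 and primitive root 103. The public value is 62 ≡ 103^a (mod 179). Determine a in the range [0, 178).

Baby-step giant-step with m = ceil(sqrt(178)) = 14.
Baby table (103^j mod 179 for j=0..13):
  0:1  1:103  2:48  3:111  4:156  5:137  6:149  7:132
  8:171  9:71  10:153  11:7  12:5  13:157
Giant step factor: 103^(-14) ≡ 135 (mod 179).
Scan 62·135^i mod 179 for i = 0, 1, …:
  i=0: 62   i=1: 136   i=2: 102   i=3: 166
  i=4: 35   i=5: 71
Match at i=5, j=9: a = 5·14 + 9 = 79.

79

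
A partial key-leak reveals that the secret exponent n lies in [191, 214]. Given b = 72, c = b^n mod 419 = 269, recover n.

Compute 72^191 mod 419 = 70, then multiply by 72 repeatedly:
  72^191=70  72^192=12  72^193=26  72^194=196  72^195=285
  72^196=408  72^197=46  72^198=379  72^199=53  72^200=45
  72^201=307  72^202=316  72^203=126  72^204=273  72^205=382
  72^206=269
Found 269 at exponent 206.

206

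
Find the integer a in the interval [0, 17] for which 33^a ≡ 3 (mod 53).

3

Compute 33^0 mod 53 = 1, then multiply by 33 repeatedly:
  33^0=1  33^1=33  33^2=29  33^3=3
Found 3 at exponent 3.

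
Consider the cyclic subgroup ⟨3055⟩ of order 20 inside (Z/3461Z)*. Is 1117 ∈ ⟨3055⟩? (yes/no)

no

⟨3055⟩ has order 20; its elements mod 3461 are {1, 406, 442, 520, 1062, 1292, 1414, 1453, 1520, 1548, 1913, 1941, 2008, 2047, 2169, 2399, 2941, 3019, 3055, 3460}.
1117 is not in this set.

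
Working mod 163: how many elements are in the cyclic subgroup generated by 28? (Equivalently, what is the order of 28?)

The order of 28 must divide p − 1 = 162 = 2 · 3^4.
Divisors: 1, 2, 3, 6, 9, 18, 27, 54, 81, 162.
Check each in increasing order: 28^1 ≡ 28;  28^2 ≡ 132;  28^3 ≡ 110;  28^6 ≡ 38;  28^9 ≡ 105;  28^18 ≡ 104;  28^27 ≡ 162;  28^54 ≡ 1.
Smallest exponent giving 1 is 54.

54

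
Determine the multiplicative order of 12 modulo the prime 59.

29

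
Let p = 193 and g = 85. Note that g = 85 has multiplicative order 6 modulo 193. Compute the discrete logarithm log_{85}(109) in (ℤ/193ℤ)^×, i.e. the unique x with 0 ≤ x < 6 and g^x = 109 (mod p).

5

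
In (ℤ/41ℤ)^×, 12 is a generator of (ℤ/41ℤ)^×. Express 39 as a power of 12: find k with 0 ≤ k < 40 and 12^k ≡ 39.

Successive powers of 12 modulo 41:
  12^0=1  12^1=12  12^2=21  12^3=6  12^4=31  12^5=3
  12^6=36  12^7=22  12^8=18  12^9=11  12^10=9  12^11=26
  12^12=25  12^13=13  12^14=33  12^15=27  12^16=37  12^17=34
  12^18=39
So 12^18 ≡ 39 (mod 41), giving k = 18.

18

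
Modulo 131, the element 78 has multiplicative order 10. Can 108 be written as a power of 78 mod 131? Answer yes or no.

no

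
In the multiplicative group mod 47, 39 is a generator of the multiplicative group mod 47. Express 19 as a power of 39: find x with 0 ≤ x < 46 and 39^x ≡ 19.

Baby-step giant-step with m = ceil(sqrt(46)) = 7.
Baby table (39^j mod 47 for j=0..6):
  0:1  1:39  2:17  3:5  4:7  5:38  6:25
Giant step factor: 39^(-7) ≡ 43 (mod 47).
Scan 19·43^i mod 47 for i = 0, 1, …:
  i=0: 19   i=1: 18   i=2: 22   i=3: 6
  i=4: 23   i=5: 2   i=6: 39
Match at i=6, j=1: x = 6·7 + 1 = 43.

43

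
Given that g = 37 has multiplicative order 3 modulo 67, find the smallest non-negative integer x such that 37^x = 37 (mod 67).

1

Successive powers of 37 modulo 67:
  37^0=1  37^1=37
So 37^1 ≡ 37 (mod 67), giving x = 1.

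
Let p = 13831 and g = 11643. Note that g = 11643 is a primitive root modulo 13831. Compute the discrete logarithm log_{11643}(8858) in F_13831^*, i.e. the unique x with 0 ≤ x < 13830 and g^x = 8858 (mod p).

Baby-step giant-step with m = ceil(sqrt(13830)) = 118.
Baby table (11643^j mod 13831 for j=0..117):
  0:1  1:11643  2:1818  3:5544  4:13346  5:10024  6:3454  7:8205
  8:98  9:6872  10:12192  11:3903  12:7794  13:351  14:6548  15:1892
  16:9604  17:9568  18:5350  19:9057  20:3107  21:6736  22:5478  23:5613
  24:684  25:10987  26:12553  27:2402  28:204  29:10071  30:11266  31:10665
  32:11708  33:11739  34:13066  35:269  36:6161  37:4957  38:11419  39:7845
  40:13242  41:2449  42:8016  43:12531  44:9045  45:1701  46:12582  47:8105
  48:11433  49:4875  50:11032  51:10910  52:1226  53:726  54:2077  55:5923
  56:123  57:7496  58:2318  59:4193  60:9500  61:1993  62:9912  63:13383
  64:12054  65:1565  66:5868  67:9815  68:4323  69:1680  70:3206  71:11420
  72:5657  73:1229  74:7993  75:7531  76:8724  77:12499  78:9906  79:12680
  80:1146  81:9794  82:8778  83:4995  84:11261  85:7774  86:2618  87:11681
  88:1660  89:5473  90:2722  91:5425  92:10929  93:1147  94:7606  95:10596
  96:10539  97:10776  98:3967  99:6072  100:6055  101:1758  102:12345  103:1083
  104:9328  105:4892  106:1498  107:323  108:12488  109:6312  110:6513  111:9317
  112:1298  113:9162  114:8494  115:3992  116:6696  117:10012
Giant step factor: 11643^(-118) ≡ 493 (mod 13831).
Scan 8858·493^i mod 13831 for i = 0, 1, …:
  i=0: 8858   i=1: 10229   i=2: 8413   i=3: 12140
  i=4: 10028   i=5: 6137   i=6: 10383   i=7: 1349
  i=8: 1169   i=9: 9246     …   i=51: 10602
  i=52: 12499
Match at i=52, j=77: x = 52·118 + 77 = 6213.

6213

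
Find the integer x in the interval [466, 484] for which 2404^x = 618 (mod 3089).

Compute 2404^466 mod 3089 = 2238, then multiply by 2404 repeatedly:
  2404^466=2238  2404^467=2203  2404^468=1466  2404^469=2804  2404^470=618
Found 618 at exponent 470.

470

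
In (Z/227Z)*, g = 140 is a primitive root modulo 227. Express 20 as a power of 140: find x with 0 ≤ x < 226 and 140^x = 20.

153

Baby-step giant-step with m = ceil(sqrt(226)) = 16.
Baby table (140^j mod 227 for j=0..15):
  0:1  1:140  2:78  3:24  4:182  5:56  6:122  7:55
  8:209  9:204  10:185  11:22  12:129  13:127  14:74  15:145
Giant step factor: 140^(-16) ≡ 110 (mod 227).
Scan 20·110^i mod 227 for i = 0, 1, …:
  i=0: 20   i=1: 157   i=2: 18   i=3: 164
  i=4: 107   i=5: 193   i=6: 119   i=7: 151
  i=8: 39   i=9: 204
Match at i=9, j=9: x = 9·16 + 9 = 153.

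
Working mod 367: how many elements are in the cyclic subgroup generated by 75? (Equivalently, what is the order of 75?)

122

The order of 75 must divide p − 1 = 366 = 2 · 3 · 61.
Divisors: 1, 2, 3, 6, 61, 122, 183, 366.
Check each in increasing order: 75^1 ≡ 75;  75^2 ≡ 120;  75^3 ≡ 192;  75^6 ≡ 164;  75^61 ≡ 366;  75^122 ≡ 1.
Smallest exponent giving 1 is 122.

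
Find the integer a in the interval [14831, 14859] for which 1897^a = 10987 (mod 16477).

14855

Compute 1897^14831 mod 16477 = 11579, then multiply by 1897 repeatedly:
  1897^14831=11579  1897^14832=1522  1897^14833=3759  1897^14834=12759  1897^14835=15587
  1897^14836=8801  1897^14837=4296  1897^14838=9874  1897^14839=13106  1897^14840=14766
  1897^14841=202  1897^14842=4223  1897^14843=3209  1897^14844=7460  1897^14845=14354
  1897^14846=9534  1897^14847=10729  1897^14848=3818  1897^14849=9343  1897^14850=10896
  1897^14851=7554  1897^14852=11425  1897^14853=5970  1897^14854=5391  1897^14855=10987
Found 10987 at exponent 14855.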